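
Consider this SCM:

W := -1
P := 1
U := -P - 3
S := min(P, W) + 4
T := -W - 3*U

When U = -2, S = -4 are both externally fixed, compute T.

Setting U = -2, S = -4 by intervention discards those variables' equations.
T = -W - 3*U  [with W=-1, U=-2]  = 7

7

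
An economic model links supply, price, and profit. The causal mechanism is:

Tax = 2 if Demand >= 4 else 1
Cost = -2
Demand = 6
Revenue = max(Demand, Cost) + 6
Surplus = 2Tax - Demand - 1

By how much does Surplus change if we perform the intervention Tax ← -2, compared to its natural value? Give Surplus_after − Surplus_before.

Intervening sets Tax = -2 and removes its equation (Tax = 2 if Demand >= 4 else 1).
Surplus = 2Tax - Demand - 1  [with Tax=-2, Demand=6]  = -11
Without intervention: Tax = 2 if Demand >= 4 else 1  [with Demand=6]  = 2; Surplus = 2Tax - Demand - 1  [with Tax=2, Demand=6]  = -3.
Change = -11 − (-3) = -8.

-8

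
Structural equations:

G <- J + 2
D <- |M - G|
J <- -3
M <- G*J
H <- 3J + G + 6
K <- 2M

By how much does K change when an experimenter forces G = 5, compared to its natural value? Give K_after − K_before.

-36

Under do(G=5), the mechanism G <- J + 2 is discarded; G is fixed at 5.
M = G*J  [with G=5, J=-3]  = -15
K = 2M  [with M=-15]  = -30
Without intervention: G = J + 2  [with J=-3]  = -1; M = G*J  [with G=-1, J=-3]  = 3; K = 2M  [with M=3]  = 6.
Change = -30 − 6 = -36.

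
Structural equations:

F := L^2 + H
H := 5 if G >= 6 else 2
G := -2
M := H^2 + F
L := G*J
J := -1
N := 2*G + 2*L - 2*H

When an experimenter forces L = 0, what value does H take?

2

The intervention breaks the incoming arrows to L: L := G*J no longer applies, and L = 0.
H is not downstream of the intervention, so its value is determined by the original equations.
H = 5 if G >= 6 else 2  [with G=-2]  = 2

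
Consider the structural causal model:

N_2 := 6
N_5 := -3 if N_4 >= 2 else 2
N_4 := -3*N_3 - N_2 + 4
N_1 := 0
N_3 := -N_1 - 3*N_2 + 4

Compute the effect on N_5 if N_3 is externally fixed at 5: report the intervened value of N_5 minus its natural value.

do(N_3=5) replaces the equation N_3 := -N_1 - 3*N_2 + 4 with the constant N_3 = 5.
N_4 = -3*N_3 - N_2 + 4  [with N_3=5, N_2=6]  = -17
N_5 = -3 if N_4 >= 2 else 2  [with N_4=-17]  = 2
Without intervention: N_3 = -N_1 - 3*N_2 + 4  [with N_1=0, N_2=6]  = -14; N_4 = -3*N_3 - N_2 + 4  [with N_3=-14, N_2=6]  = 40; N_5 = -3 if N_4 >= 2 else 2  [with N_4=40]  = -3.
Change = 2 − (-3) = 5.

5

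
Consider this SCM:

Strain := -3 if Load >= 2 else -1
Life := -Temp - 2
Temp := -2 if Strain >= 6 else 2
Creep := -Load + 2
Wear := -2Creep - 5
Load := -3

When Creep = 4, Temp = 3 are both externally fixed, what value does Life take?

The joint intervention fixes Creep = 4, Temp = 3, removing each variable's own equation.
Life = -Temp - 2  [with Temp=3]  = -5

-5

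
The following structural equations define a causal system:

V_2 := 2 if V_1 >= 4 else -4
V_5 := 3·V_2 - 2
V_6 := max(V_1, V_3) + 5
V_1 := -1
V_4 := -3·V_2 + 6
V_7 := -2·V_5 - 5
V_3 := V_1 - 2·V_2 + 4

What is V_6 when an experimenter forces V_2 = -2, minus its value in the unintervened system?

-4

Under do(V_2=-2), the mechanism V_2 := 2 if V_1 >= 4 else -4 is discarded; V_2 is fixed at -2.
V_3 = V_1 - 2·V_2 + 4  [with V_1=-1, V_2=-2]  = 7
V_6 = max(V_1, V_3) + 5  [with V_1=-1, V_3=7]  = 12
Without intervention: V_2 = 2 if V_1 >= 4 else -4  [with V_1=-1]  = -4; V_3 = V_1 - 2·V_2 + 4  [with V_1=-1, V_2=-4]  = 11; V_6 = max(V_1, V_3) + 5  [with V_1=-1, V_3=11]  = 16.
Change = 12 − 16 = -4.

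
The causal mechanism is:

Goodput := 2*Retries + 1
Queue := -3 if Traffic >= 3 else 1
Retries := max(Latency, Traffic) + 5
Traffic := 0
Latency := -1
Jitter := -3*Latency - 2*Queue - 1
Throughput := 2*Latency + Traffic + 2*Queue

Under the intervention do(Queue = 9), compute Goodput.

The intervention breaks the incoming arrows to Queue: Queue := -3 if Traffic >= 3 else 1 no longer applies, and Queue = 9.
Goodput is not downstream of the intervention, so its value is determined by the original equations.
Retries = max(Latency, Traffic) + 5  [with Latency=-1, Traffic=0]  = 5
Goodput = 2*Retries + 1  [with Retries=5]  = 11

11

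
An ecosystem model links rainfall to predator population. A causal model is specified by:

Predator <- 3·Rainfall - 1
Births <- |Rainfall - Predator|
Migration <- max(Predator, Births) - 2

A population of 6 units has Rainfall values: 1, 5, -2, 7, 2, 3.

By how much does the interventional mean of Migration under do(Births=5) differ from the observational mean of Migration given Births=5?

do(Births=5) breaks Births's dependence on Rainfall. With Births=5 fixed, Migration across the units is 3, 12, 3, 18, 3, 6, mean 7.5.
Conditioning on Births=5 selects the 2 unit(s) with Rainfall ∈ {-2, 3}. Their Migration values: 3, 6. Mean = 4.5.
Difference = 7.5 − 4.5 = 3.

3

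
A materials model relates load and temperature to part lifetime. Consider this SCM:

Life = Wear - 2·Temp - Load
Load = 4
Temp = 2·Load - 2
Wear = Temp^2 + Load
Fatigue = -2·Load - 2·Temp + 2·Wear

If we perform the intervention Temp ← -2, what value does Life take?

8

do(Temp=-2) replaces the equation Temp = 2·Load - 2 with the constant Temp = -2.
Wear = Temp^2 + Load  [with Temp=-2, Load=4]  = 8
Life = Wear - 2·Temp - Load  [with Wear=8, Temp=-2, Load=4]  = 8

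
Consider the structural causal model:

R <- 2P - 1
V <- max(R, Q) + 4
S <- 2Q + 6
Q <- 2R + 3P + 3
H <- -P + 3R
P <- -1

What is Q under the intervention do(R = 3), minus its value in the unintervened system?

Under do(R=3), the mechanism R <- 2P - 1 is discarded; R is fixed at 3.
Q = 2R + 3P + 3  [with R=3, P=-1]  = 6
Without intervention: R = 2P - 1  [with P=-1]  = -3; Q = 2R + 3P + 3  [with R=-3, P=-1]  = -6.
Change = 6 − (-6) = 12.

12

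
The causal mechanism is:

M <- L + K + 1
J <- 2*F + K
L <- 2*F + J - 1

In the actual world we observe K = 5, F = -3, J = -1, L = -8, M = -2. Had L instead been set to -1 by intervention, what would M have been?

5

Intervening sets L = -1 and removes its equation (L <- 2*F + J - 1).
M = L + K + 1  [with L=-1, K=5]  = 5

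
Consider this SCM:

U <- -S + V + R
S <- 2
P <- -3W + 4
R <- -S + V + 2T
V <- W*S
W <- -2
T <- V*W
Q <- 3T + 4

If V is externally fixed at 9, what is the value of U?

-22

The intervention breaks the incoming arrows to V: V <- W*S no longer applies, and V = 9.
T = V*W  [with V=9, W=-2]  = -18
R = -S + V + 2T  [with S=2, V=9, T=-18]  = -29
U = -S + V + R  [with S=2, V=9, R=-29]  = -22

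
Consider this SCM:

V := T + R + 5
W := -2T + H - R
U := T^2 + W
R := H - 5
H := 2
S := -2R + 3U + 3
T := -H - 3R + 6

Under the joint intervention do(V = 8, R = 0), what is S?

33

Setting V = 8, R = 0 by intervention discards those variables' equations.
T = -H - 3R + 6  [with H=2, R=0]  = 4
W = -2T + H - R  [with T=4, H=2, R=0]  = -6
U = T^2 + W  [with T=4, W=-6]  = 10
S = -2R + 3U + 3  [with R=0, U=10]  = 33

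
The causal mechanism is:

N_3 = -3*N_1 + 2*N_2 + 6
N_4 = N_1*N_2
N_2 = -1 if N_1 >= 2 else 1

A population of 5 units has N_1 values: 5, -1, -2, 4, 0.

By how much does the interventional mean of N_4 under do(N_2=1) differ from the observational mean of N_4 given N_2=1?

2.2

Under do(N_2=1), N_2's equation is replaced by N_2=1 for every unit. Per-unit N_4: 5, -1, -2, 4, 0. Mean = 1.2.
Conditioning on N_2=1 selects the 3 unit(s) with N_1 ∈ {-1, -2, 0}. Their N_4 values: -1, -2, 0. Mean = -1.
Difference = 1.2 − (-1) = 2.2.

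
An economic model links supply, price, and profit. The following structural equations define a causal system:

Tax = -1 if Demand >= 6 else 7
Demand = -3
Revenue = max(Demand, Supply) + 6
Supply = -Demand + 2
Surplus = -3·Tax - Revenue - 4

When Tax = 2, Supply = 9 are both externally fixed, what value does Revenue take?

Setting Tax = 2, Supply = 9 by intervention discards those variables' equations.
Revenue = max(Demand, Supply) + 6  [with Demand=-3, Supply=9]  = 15

15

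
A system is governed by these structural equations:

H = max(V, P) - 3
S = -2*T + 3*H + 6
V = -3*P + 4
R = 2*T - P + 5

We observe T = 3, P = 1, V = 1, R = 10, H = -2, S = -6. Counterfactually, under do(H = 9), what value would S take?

27

The intervention breaks the incoming arrows to H: H = max(V, P) - 3 no longer applies, and H = 9.
S = -2*T + 3*H + 6  [with T=3, H=9]  = 27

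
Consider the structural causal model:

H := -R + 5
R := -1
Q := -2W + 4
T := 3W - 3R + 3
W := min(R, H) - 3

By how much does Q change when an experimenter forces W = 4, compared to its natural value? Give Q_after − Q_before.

-16

The intervention breaks the incoming arrows to W: W := min(R, H) - 3 no longer applies, and W = 4.
Q = -2W + 4  [with W=4]  = -4
Without intervention: H = -R + 5  [with R=-1]  = 6; W = min(R, H) - 3  [with R=-1, H=6]  = -4; Q = -2W + 4  [with W=-4]  = 12.
Change = -4 − 12 = -16.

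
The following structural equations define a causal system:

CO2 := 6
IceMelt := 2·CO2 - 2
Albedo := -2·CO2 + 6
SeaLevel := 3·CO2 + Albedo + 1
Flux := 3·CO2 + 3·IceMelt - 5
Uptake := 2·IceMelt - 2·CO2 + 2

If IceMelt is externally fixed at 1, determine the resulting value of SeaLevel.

Under do(IceMelt=1), the mechanism IceMelt := 2·CO2 - 2 is discarded; IceMelt is fixed at 1.
Since SeaLevel is not a descendant of the intervened variable, it is unaffected.
Albedo = -2·CO2 + 6  [with CO2=6]  = -6
SeaLevel = 3·CO2 + Albedo + 1  [with CO2=6, Albedo=-6]  = 13

13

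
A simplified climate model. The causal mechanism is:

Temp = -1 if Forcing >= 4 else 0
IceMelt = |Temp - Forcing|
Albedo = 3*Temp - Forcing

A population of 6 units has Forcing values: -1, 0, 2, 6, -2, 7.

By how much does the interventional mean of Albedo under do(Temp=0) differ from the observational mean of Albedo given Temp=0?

Under do(Temp=0), Temp's equation is replaced by Temp=0 for every unit. Per-unit Albedo: 1, 0, -2, -6, 2, -7. Mean = -2.
E[Albedo|Temp=0] averages over only the 4 units with Temp=0 (Forcing = -1, 0, 2, -2): Albedo = 1, 0, -2, 2, mean 0.25.
Difference = -2 − 0.25 = -2.25.

-2.25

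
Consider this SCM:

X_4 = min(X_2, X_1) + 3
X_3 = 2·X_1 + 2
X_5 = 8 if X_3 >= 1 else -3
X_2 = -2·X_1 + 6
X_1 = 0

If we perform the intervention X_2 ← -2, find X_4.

Under do(X_2=-2), the mechanism X_2 = -2·X_1 + 6 is discarded; X_2 is fixed at -2.
X_4 = min(X_2, X_1) + 3  [with X_2=-2, X_1=0]  = 1

1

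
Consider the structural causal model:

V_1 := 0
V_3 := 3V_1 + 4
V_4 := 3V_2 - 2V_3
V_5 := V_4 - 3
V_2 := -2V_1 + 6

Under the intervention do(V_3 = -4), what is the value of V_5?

23

do(V_3=-4) replaces the equation V_3 := 3V_1 + 4 with the constant V_3 = -4.
V_2 = -2V_1 + 6  [with V_1=0]  = 6
V_4 = 3V_2 - 2V_3  [with V_2=6, V_3=-4]  = 26
V_5 = V_4 - 3  [with V_4=26]  = 23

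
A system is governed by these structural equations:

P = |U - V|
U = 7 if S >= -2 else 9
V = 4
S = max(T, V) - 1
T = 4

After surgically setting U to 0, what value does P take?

4

Intervening sets U = 0 and removes its equation (U = 7 if S >= -2 else 9).
P = |U - V|  [with U=0, V=4]  = 4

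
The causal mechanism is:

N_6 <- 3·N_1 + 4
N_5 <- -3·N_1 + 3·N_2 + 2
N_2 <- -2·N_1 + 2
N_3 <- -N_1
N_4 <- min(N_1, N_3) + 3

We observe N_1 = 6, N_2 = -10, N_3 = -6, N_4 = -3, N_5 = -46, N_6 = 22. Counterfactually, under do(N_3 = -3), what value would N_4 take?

0

The intervention breaks the incoming arrows to N_3: N_3 <- -N_1 no longer applies, and N_3 = -3.
N_4 = min(N_1, N_3) + 3  [with N_1=6, N_3=-3]  = 0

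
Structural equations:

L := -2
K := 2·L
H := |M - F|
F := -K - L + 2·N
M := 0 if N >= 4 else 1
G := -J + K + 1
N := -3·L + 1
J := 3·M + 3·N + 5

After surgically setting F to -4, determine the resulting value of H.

Intervening sets F = -4 and removes its equation (F := -K - L + 2·N).
N = -3·L + 1  [with L=-2]  = 7
M = 0 if N >= 4 else 1  [with N=7]  = 0
H = |M - F|  [with M=0, F=-4]  = 4

4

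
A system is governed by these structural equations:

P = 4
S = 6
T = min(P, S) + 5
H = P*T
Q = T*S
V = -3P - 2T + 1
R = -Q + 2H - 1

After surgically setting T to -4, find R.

The intervention breaks the incoming arrows to T: T = min(P, S) + 5 no longer applies, and T = -4.
H = P*T  [with P=4, T=-4]  = -16
Q = T*S  [with T=-4, S=6]  = -24
R = -Q + 2H - 1  [with Q=-24, H=-16]  = -9

-9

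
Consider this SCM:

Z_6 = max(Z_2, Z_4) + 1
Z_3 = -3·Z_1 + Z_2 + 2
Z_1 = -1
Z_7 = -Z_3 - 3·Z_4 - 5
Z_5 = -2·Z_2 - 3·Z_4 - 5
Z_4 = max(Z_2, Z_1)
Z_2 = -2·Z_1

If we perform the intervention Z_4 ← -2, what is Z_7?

The intervention breaks the incoming arrows to Z_4: Z_4 = max(Z_2, Z_1) no longer applies, and Z_4 = -2.
Z_2 = -2·Z_1  [with Z_1=-1]  = 2
Z_3 = -3·Z_1 + Z_2 + 2  [with Z_1=-1, Z_2=2]  = 7
Z_7 = -Z_3 - 3·Z_4 - 5  [with Z_3=7, Z_4=-2]  = -6

-6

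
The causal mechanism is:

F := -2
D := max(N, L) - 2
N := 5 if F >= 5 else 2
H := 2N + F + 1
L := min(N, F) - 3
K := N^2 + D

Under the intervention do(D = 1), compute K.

Under do(D=1), the mechanism D := max(N, L) - 2 is discarded; D is fixed at 1.
N = 5 if F >= 5 else 2  [with F=-2]  = 2
K = N^2 + D  [with N=2, D=1]  = 5

5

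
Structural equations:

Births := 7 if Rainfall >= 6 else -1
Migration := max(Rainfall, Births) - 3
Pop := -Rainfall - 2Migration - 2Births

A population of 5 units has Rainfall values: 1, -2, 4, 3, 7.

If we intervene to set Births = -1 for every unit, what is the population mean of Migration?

-0.2

do(Births=-1) breaks Births's dependence on Rainfall. With Births=-1 fixed, Migration across the units is -2, -4, 1, 0, 4, mean -0.2.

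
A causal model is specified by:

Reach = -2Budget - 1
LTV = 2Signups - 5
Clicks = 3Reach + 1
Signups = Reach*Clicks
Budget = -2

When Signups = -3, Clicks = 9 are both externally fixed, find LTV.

The joint intervention fixes Signups = -3, Clicks = 9, removing each variable's own equation.
LTV = 2Signups - 5  [with Signups=-3]  = -11

-11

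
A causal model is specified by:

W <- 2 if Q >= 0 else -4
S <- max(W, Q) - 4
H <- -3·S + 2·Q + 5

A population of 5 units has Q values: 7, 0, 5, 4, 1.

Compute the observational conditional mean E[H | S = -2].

Conditioning on S=-2 selects the 2 unit(s) with Q ∈ {0, 1}. Their H values: 11, 13. Mean = 12.

12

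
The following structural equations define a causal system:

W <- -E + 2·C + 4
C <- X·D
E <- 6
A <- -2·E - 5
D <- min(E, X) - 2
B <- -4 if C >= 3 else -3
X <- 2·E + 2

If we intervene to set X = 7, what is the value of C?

28

Under do(X=7), the mechanism X <- 2·E + 2 is discarded; X is fixed at 7.
D = min(E, X) - 2  [with E=6, X=7]  = 4
C = X·D  [with X=7, D=4]  = 28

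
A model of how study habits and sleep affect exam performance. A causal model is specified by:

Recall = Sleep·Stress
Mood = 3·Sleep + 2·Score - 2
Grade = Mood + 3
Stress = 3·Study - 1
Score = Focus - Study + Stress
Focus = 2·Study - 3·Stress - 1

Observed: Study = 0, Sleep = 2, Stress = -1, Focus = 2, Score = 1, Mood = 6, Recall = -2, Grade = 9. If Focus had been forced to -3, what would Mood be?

-4

Under do(Focus=-3), the mechanism Focus = 2·Study - 3·Stress - 1 is discarded; Focus is fixed at -3.
Stress = 3·Study - 1  [with Study=0]  = -1
Score = Focus - Study + Stress  [with Focus=-3, Study=0, Stress=-1]  = -4
Mood = 3·Sleep + 2·Score - 2  [with Sleep=2, Score=-4]  = -4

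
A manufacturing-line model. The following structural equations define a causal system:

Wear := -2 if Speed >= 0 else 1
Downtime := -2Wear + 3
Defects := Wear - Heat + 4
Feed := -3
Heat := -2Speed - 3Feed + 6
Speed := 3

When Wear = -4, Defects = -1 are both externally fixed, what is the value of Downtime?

The joint intervention fixes Wear = -4, Defects = -1, removing each variable's own equation.
Downtime = -2Wear + 3  [with Wear=-4]  = 11

11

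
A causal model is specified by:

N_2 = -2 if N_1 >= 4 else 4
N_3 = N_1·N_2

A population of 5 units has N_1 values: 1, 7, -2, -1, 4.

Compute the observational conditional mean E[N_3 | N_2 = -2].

Conditioning on N_2=-2 selects the 2 unit(s) with N_1 ∈ {7, 4}. Their N_3 values: -14, -8. Mean = -11.

-11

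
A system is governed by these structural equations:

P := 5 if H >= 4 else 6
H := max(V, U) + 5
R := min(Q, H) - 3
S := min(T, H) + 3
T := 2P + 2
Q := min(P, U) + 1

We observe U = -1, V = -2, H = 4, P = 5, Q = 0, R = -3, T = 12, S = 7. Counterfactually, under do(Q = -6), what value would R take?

The intervention breaks the incoming arrows to Q: Q := min(P, U) + 1 no longer applies, and Q = -6.
H = max(V, U) + 5  [with V=-2, U=-1]  = 4
R = min(Q, H) - 3  [with Q=-6, H=4]  = -9

-9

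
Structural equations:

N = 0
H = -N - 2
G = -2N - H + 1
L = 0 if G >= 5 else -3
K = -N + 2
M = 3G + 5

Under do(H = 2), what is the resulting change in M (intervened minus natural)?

-12

Under do(H=2), the mechanism H = -N - 2 is discarded; H is fixed at 2.
G = -2N - H + 1  [with N=0, H=2]  = -1
M = 3G + 5  [with G=-1]  = 2
Without intervention: H = -N - 2  [with N=0]  = -2; G = -2N - H + 1  [with N=0, H=-2]  = 3; M = 3G + 5  [with G=3]  = 14.
Change = 2 − 14 = -12.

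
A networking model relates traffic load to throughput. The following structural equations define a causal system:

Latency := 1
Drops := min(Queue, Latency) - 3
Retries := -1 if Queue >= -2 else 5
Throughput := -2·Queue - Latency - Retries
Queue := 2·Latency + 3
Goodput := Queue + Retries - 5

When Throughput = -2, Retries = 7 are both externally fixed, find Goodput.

7

Setting Throughput = -2, Retries = 7 by intervention discards those variables' equations.
Queue = 2·Latency + 3  [with Latency=1]  = 5
Goodput = Queue + Retries - 5  [with Queue=5, Retries=7]  = 7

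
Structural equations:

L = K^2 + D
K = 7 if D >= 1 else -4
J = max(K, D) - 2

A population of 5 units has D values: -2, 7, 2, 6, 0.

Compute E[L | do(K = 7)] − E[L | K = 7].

-2.4

Under do(K=7), K's equation is replaced by K=7 for every unit. Per-unit L: 47, 56, 51, 55, 49. Mean = 51.6.
Conditioning on K=7 selects the 3 unit(s) with D ∈ {7, 2, 6}. Their L values: 56, 51, 55. Mean = 54.
Difference = 51.6 − 54 = -2.4.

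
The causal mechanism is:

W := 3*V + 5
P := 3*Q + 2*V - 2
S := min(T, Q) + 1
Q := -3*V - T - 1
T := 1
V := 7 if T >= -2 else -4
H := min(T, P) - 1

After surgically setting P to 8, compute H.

The intervention breaks the incoming arrows to P: P := 3*Q + 2*V - 2 no longer applies, and P = 8.
H = min(T, P) - 1  [with T=1, P=8]  = 0

0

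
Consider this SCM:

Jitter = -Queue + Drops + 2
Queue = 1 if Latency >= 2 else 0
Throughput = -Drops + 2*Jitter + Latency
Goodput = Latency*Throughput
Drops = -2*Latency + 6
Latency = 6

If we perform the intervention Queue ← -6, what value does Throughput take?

16

do(Queue=-6) replaces the equation Queue = 1 if Latency >= 2 else 0 with the constant Queue = -6.
Drops = -2*Latency + 6  [with Latency=6]  = -6
Jitter = -Queue + Drops + 2  [with Queue=-6, Drops=-6]  = 2
Throughput = -Drops + 2*Jitter + Latency  [with Drops=-6, Jitter=2, Latency=6]  = 16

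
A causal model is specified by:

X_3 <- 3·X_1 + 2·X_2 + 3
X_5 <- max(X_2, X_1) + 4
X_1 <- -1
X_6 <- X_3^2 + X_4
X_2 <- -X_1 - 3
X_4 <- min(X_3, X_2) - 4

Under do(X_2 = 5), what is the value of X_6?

Under do(X_2=5), the mechanism X_2 <- -X_1 - 3 is discarded; X_2 is fixed at 5.
X_3 = 3·X_1 + 2·X_2 + 3  [with X_1=-1, X_2=5]  = 10
X_4 = min(X_3, X_2) - 4  [with X_3=10, X_2=5]  = 1
X_6 = X_3^2 + X_4  [with X_3=10, X_4=1]  = 101

101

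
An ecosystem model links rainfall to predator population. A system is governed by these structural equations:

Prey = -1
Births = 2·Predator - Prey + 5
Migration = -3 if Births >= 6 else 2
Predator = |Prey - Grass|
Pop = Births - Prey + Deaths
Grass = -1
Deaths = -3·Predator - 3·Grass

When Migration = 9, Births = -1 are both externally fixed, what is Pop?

Under do(Migration = 9, Births = -1), each intervened variable's structural equation is replaced by its fixed value.
Predator = |Prey - Grass|  [with Prey=-1, Grass=-1]  = 0
Deaths = -3·Predator - 3·Grass  [with Predator=0, Grass=-1]  = 3
Pop = Births - Prey + Deaths  [with Births=-1, Prey=-1, Deaths=3]  = 3

3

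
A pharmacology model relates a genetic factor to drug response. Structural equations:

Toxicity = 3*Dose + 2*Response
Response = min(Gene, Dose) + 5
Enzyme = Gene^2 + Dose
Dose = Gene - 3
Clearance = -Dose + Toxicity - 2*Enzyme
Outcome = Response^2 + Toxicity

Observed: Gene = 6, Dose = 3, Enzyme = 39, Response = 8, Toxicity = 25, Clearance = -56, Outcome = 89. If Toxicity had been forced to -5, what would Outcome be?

Under do(Toxicity=-5), the mechanism Toxicity = 3*Dose + 2*Response is discarded; Toxicity is fixed at -5.
Dose = Gene - 3  [with Gene=6]  = 3
Response = min(Gene, Dose) + 5  [with Gene=6, Dose=3]  = 8
Outcome = Response^2 + Toxicity  [with Response=8, Toxicity=-5]  = 59

59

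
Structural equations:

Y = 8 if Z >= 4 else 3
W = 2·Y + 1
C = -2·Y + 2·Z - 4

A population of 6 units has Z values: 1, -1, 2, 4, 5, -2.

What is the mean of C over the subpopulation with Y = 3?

-10

Observing Y=3 restricts to units where Y's equation naturally yields 3: Z ∈ {1, -1, 2, -2}. In that subpopulation C = -8, -12, -6, -14, mean -10.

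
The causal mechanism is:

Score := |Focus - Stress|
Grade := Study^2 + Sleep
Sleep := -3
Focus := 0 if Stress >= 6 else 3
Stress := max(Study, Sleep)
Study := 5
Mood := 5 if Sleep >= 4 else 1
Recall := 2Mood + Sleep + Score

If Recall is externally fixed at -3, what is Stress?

5

Intervening sets Recall = -3 and removes its equation (Recall := 2Mood + Sleep + Score).
Stress is not downstream of the intervention, so its value is determined by the original equations.
Stress = max(Study, Sleep)  [with Study=5, Sleep=-3]  = 5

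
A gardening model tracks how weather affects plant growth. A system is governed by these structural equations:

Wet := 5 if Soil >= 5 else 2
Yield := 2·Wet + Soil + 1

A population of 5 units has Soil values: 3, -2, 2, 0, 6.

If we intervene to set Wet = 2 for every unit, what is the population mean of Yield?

The intervention sets Wet=2 in all 5 units regardless of Soil. Recomputing Yield per unit gives 8, 3, 7, 5, 11; average 6.8.

6.8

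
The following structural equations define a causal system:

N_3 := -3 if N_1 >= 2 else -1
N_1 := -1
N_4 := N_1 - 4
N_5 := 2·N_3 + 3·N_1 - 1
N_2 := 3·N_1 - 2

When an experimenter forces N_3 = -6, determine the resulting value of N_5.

do(N_3=-6) replaces the equation N_3 := -3 if N_1 >= 2 else -1 with the constant N_3 = -6.
N_5 = 2·N_3 + 3·N_1 - 1  [with N_3=-6, N_1=-1]  = -16

-16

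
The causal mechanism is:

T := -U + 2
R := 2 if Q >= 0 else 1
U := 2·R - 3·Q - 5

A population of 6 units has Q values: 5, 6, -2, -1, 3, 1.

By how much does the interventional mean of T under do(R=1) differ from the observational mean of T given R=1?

10.5

The intervention sets R=1 in all 6 units regardless of Q. Recomputing T per unit gives 20, 23, -1, 2, 14, 8; average 11.
Observing R=1 restricts to units where R's equation naturally yields 1: Q ∈ {-2, -1}. In that subpopulation T = -1, 2, mean 0.5.
Difference = 11 − 0.5 = 10.5.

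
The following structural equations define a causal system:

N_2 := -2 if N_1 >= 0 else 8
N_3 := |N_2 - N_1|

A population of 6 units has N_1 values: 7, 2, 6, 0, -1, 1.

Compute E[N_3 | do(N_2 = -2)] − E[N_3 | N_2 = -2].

-0.7

do(N_2=-2) breaks N_2's dependence on N_1. With N_2=-2 fixed, N_3 across the units is 9, 4, 8, 2, 1, 3, mean 4.5.
E[N_3|N_2=-2] averages over only the 5 units with N_2=-2 (N_1 = 7, 2, 6, 0, 1): N_3 = 9, 4, 8, 2, 3, mean 5.2.
Difference = 4.5 − 5.2 = -0.7.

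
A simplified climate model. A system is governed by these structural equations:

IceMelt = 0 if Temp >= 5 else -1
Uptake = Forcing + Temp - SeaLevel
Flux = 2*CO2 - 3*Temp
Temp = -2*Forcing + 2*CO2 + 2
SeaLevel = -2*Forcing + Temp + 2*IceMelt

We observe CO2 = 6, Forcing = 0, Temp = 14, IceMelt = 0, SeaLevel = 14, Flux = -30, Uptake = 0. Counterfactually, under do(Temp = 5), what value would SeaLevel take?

5

do(Temp=5) replaces the equation Temp = -2*Forcing + 2*CO2 + 2 with the constant Temp = 5.
IceMelt = 0 if Temp >= 5 else -1  [with Temp=5]  = 0
SeaLevel = -2*Forcing + Temp + 2*IceMelt  [with Forcing=0, Temp=5, IceMelt=0]  = 5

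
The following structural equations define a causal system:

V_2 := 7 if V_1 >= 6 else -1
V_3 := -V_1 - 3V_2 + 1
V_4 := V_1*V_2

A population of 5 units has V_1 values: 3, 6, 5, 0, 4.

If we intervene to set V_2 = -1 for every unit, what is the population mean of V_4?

Every unit gets V_2=-1 under the intervention. V_4 values become -3, -6, -5, 0, -4; E[V_4|do(V_2=-1)] = -3.6.

-3.6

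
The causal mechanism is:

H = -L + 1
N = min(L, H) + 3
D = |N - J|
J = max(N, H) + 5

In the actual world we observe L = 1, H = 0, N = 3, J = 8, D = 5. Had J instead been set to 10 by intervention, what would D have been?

7

Intervening sets J = 10 and removes its equation (J = max(N, H) + 5).
H = -L + 1  [with L=1]  = 0
N = min(L, H) + 3  [with L=1, H=0]  = 3
D = |N - J|  [with N=3, J=10]  = 7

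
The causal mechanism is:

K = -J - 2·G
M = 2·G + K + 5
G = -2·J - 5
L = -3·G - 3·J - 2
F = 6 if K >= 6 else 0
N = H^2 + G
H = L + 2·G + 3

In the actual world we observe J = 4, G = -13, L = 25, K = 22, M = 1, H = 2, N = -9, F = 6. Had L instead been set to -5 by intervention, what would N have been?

The intervention breaks the incoming arrows to L: L = -3·G - 3·J - 2 no longer applies, and L = -5.
G = -2·J - 5  [with J=4]  = -13
H = L + 2·G + 3  [with L=-5, G=-13]  = -28
N = H^2 + G  [with H=-28, G=-13]  = 771

771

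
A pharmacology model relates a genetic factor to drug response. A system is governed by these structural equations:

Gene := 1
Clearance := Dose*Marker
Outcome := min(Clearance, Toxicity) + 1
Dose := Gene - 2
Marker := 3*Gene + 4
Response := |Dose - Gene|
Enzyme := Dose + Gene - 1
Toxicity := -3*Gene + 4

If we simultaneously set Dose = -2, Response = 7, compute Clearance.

-14

The joint intervention fixes Dose = -2, Response = 7, removing each variable's own equation.
Marker = 3*Gene + 4  [with Gene=1]  = 7
Clearance = Dose*Marker  [with Dose=-2, Marker=7]  = -14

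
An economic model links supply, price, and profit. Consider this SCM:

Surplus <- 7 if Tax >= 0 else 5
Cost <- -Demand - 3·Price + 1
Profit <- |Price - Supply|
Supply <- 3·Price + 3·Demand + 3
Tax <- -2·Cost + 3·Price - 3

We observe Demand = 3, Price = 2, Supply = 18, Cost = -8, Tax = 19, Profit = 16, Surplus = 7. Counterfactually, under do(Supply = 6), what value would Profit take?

4

The intervention breaks the incoming arrows to Supply: Supply <- 3·Price + 3·Demand + 3 no longer applies, and Supply = 6.
Profit = |Price - Supply|  [with Price=2, Supply=6]  = 4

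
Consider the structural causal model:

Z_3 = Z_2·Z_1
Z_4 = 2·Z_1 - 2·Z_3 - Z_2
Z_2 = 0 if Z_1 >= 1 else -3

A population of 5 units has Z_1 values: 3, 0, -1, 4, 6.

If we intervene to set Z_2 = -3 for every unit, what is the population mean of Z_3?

-7.2

The intervention sets Z_2=-3 in all 5 units regardless of Z_1. Recomputing Z_3 per unit gives -9, 0, 3, -12, -18; average -7.2.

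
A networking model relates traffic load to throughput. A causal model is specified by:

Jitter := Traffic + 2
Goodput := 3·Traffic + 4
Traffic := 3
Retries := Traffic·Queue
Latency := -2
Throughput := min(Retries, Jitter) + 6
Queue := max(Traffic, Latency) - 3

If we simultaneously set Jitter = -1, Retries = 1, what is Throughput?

Setting Jitter = -1, Retries = 1 by intervention discards those variables' equations.
Throughput = min(Retries, Jitter) + 6  [with Retries=1, Jitter=-1]  = 5

5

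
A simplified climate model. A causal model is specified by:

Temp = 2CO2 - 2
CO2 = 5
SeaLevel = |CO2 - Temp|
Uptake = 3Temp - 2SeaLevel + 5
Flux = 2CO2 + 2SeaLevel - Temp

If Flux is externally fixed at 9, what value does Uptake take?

23

Intervening sets Flux = 9 and removes its equation (Flux = 2CO2 + 2SeaLevel - Temp).
No directed path runs from Flux to Uptake, so Uptake keeps its natural value.
Temp = 2CO2 - 2  [with CO2=5]  = 8
SeaLevel = |CO2 - Temp|  [with CO2=5, Temp=8]  = 3
Uptake = 3Temp - 2SeaLevel + 5  [with Temp=8, SeaLevel=3]  = 23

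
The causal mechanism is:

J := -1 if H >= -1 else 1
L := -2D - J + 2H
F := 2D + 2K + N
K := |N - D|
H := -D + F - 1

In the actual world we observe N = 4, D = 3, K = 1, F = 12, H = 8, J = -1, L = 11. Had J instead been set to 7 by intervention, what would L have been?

Intervening sets J = 7 and removes its equation (J := -1 if H >= -1 else 1).
K = |N - D|  [with N=4, D=3]  = 1
F = 2D + 2K + N  [with D=3, K=1, N=4]  = 12
H = -D + F - 1  [with D=3, F=12]  = 8
L = -2D - J + 2H  [with D=3, J=7, H=8]  = 3

3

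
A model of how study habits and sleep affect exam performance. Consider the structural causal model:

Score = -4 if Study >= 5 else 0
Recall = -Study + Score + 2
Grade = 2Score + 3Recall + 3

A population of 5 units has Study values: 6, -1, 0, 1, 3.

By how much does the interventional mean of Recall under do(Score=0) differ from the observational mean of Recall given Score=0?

-1.05

The intervention sets Score=0 in all 5 units regardless of Study. Recomputing Recall per unit gives -4, 3, 2, 1, -1; average 0.2.
E[Recall|Score=0] averages over only the 4 units with Score=0 (Study = -1, 0, 1, 3): Recall = 3, 2, 1, -1, mean 1.25.
Difference = 0.2 − 1.25 = -1.05.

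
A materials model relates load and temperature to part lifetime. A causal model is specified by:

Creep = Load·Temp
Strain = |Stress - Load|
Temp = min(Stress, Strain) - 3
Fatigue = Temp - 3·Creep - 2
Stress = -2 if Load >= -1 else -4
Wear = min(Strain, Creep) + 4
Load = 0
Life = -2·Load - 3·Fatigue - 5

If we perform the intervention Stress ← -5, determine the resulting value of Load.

Under do(Stress=-5), the mechanism Stress = -2 if Load >= -1 else -4 is discarded; Stress is fixed at -5.
Load is not downstream of the intervention, so its value is determined by the original equations.

0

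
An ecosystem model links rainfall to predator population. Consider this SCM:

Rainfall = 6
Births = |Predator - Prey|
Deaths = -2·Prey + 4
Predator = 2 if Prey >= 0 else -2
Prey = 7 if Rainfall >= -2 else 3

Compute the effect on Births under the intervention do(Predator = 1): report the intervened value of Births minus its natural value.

1

The intervention breaks the incoming arrows to Predator: Predator = 2 if Prey >= 0 else -2 no longer applies, and Predator = 1.
Prey = 7 if Rainfall >= -2 else 3  [with Rainfall=6]  = 7
Births = |Predator - Prey|  [with Predator=1, Prey=7]  = 6
Without intervention: Prey = 7 if Rainfall >= -2 else 3  [with Rainfall=6]  = 7; Predator = 2 if Prey >= 0 else -2  [with Prey=7]  = 2; Births = |Predator - Prey|  [with Predator=2, Prey=7]  = 5.
Change = 6 − 5 = 1.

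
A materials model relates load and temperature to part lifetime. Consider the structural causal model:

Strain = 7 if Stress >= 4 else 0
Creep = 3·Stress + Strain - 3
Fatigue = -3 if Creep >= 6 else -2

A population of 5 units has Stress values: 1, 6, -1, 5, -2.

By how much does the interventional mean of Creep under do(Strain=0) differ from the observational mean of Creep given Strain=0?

7.4

Under do(Strain=0), Strain's equation is replaced by Strain=0 for every unit. Per-unit Creep: 0, 15, -6, 12, -9. Mean = 2.4.
Conditioning on Strain=0 selects the 3 unit(s) with Stress ∈ {1, -1, -2}. Their Creep values: 0, -6, -9. Mean = -5.
Difference = 2.4 − (-5) = 7.4.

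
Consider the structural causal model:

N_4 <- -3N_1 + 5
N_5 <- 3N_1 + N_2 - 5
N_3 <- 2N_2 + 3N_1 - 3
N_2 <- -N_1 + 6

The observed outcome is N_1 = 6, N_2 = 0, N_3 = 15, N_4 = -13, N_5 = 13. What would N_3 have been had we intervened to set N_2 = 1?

The intervention breaks the incoming arrows to N_2: N_2 <- -N_1 + 6 no longer applies, and N_2 = 1.
N_3 = 2N_2 + 3N_1 - 3  [with N_2=1, N_1=6]  = 17

17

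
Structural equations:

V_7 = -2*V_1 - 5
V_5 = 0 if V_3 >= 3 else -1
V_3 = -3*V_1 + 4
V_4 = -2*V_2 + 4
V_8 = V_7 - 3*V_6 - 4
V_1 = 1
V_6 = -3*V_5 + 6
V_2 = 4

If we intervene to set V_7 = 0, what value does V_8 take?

do(V_7=0) replaces the equation V_7 = -2*V_1 - 5 with the constant V_7 = 0.
V_3 = -3*V_1 + 4  [with V_1=1]  = 1
V_5 = 0 if V_3 >= 3 else -1  [with V_3=1]  = -1
V_6 = -3*V_5 + 6  [with V_5=-1]  = 9
V_8 = V_7 - 3*V_6 - 4  [with V_7=0, V_6=9]  = -31

-31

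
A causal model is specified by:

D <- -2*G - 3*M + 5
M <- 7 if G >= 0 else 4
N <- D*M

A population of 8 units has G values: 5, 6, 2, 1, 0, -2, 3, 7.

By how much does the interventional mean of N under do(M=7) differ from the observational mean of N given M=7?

Every unit gets M=7 under the intervention. N values become -182, -196, -140, -126, -112, -84, -154, -210; E[N|do(M=7)] = -150.5.
Observing M=7 restricts to units where M's equation naturally yields 7: G ∈ {5, 6, 2, 1, 0, 3, 7}. In that subpopulation N = -182, -196, -140, -126, -112, -154, -210, mean -160.
Difference = -150.5 − (-160) = 9.5.

9.5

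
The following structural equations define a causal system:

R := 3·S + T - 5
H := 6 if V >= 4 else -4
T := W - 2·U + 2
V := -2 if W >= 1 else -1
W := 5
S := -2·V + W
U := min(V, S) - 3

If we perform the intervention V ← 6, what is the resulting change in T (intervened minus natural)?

10

do(V=6) replaces the equation V := -2 if W >= 1 else -1 with the constant V = 6.
S = -2·V + W  [with V=6, W=5]  = -7
U = min(V, S) - 3  [with V=6, S=-7]  = -10
T = W - 2·U + 2  [with W=5, U=-10]  = 27
Without intervention: V = -2 if W >= 1 else -1  [with W=5]  = -2; S = -2·V + W  [with V=-2, W=5]  = 9; U = min(V, S) - 3  [with V=-2, S=9]  = -5; T = W - 2·U + 2  [with W=5, U=-5]  = 17.
Change = 27 − 17 = 10.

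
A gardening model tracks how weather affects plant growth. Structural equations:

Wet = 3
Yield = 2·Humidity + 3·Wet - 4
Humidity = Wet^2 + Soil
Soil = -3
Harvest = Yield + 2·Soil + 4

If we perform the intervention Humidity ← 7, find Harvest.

do(Humidity=7) replaces the equation Humidity = Wet^2 + Soil with the constant Humidity = 7.
Yield = 2·Humidity + 3·Wet - 4  [with Humidity=7, Wet=3]  = 19
Harvest = Yield + 2·Soil + 4  [with Yield=19, Soil=-3]  = 17

17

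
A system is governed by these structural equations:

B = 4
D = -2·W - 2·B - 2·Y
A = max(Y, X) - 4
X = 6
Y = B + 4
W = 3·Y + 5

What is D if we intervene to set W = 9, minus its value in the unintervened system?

40

Intervening sets W = 9 and removes its equation (W = 3·Y + 5).
Y = B + 4  [with B=4]  = 8
D = -2·W - 2·B - 2·Y  [with W=9, B=4, Y=8]  = -42
Without intervention: Y = B + 4  [with B=4]  = 8; W = 3·Y + 5  [with Y=8]  = 29; D = -2·W - 2·B - 2·Y  [with W=29, B=4, Y=8]  = -82.
Change = -42 − (-82) = 40.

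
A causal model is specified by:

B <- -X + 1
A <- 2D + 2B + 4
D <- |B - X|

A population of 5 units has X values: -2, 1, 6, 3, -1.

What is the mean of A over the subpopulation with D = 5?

15

Conditioning on D=5 selects the 2 unit(s) with X ∈ {-2, 3}. Their A values: 20, 10. Mean = 15.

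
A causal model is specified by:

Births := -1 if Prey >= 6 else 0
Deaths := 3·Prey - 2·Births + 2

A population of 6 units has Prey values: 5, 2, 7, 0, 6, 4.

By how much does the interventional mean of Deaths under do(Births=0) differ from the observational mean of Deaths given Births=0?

3.75

Every unit gets Births=0 under the intervention. Deaths values become 17, 8, 23, 2, 20, 14; E[Deaths|do(Births=0)] = 14.
Observing Births=0 restricts to units where Births's equation naturally yields 0: Prey ∈ {5, 2, 0, 4}. In that subpopulation Deaths = 17, 8, 2, 14, mean 10.25.
Difference = 14 − 10.25 = 3.75.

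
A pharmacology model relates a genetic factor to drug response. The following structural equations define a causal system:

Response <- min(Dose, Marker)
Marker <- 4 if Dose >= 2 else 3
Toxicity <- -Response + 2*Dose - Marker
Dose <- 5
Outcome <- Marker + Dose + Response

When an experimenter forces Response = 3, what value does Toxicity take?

3

The intervention breaks the incoming arrows to Response: Response <- min(Dose, Marker) no longer applies, and Response = 3.
Marker = 4 if Dose >= 2 else 3  [with Dose=5]  = 4
Toxicity = -Response + 2*Dose - Marker  [with Response=3, Dose=5, Marker=4]  = 3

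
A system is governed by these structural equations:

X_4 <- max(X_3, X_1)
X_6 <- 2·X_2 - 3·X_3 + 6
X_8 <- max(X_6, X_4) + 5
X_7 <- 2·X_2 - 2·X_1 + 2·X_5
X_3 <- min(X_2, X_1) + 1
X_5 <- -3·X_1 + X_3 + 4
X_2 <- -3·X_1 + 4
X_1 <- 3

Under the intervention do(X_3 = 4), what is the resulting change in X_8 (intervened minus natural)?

The intervention breaks the incoming arrows to X_3: X_3 <- min(X_2, X_1) + 1 no longer applies, and X_3 = 4.
X_2 = -3·X_1 + 4  [with X_1=3]  = -5
X_4 = max(X_3, X_1)  [with X_3=4, X_1=3]  = 4
X_6 = 2·X_2 - 3·X_3 + 6  [with X_2=-5, X_3=4]  = -16
X_8 = max(X_6, X_4) + 5  [with X_6=-16, X_4=4]  = 9
Without intervention: X_2 = -3·X_1 + 4  [with X_1=3]  = -5; X_3 = min(X_2, X_1) + 1  [with X_2=-5, X_1=3]  = -4; X_4 = max(X_3, X_1)  [with X_3=-4, X_1=3]  = 3; X_6 = 2·X_2 - 3·X_3 + 6  [with X_2=-5, X_3=-4]  = 8; X_8 = max(X_6, X_4) + 5  [with X_6=8, X_4=3]  = 13.
Change = 9 − 13 = -4.

-4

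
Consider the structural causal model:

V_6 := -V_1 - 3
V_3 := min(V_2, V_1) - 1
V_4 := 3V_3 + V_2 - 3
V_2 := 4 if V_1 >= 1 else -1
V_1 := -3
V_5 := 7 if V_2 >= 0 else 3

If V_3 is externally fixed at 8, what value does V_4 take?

20

The intervention breaks the incoming arrows to V_3: V_3 := min(V_2, V_1) - 1 no longer applies, and V_3 = 8.
V_2 = 4 if V_1 >= 1 else -1  [with V_1=-3]  = -1
V_4 = 3V_3 + V_2 - 3  [with V_3=8, V_2=-1]  = 20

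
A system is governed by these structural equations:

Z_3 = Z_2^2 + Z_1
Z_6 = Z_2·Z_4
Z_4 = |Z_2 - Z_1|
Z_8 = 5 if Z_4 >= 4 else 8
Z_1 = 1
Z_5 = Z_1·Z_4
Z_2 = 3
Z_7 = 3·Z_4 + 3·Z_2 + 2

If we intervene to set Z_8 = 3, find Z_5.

2

do(Z_8=3) replaces the equation Z_8 = 5 if Z_4 >= 4 else 8 with the constant Z_8 = 3.
Z_5 is not downstream of the intervention, so its value is determined by the original equations.
Z_4 = |Z_2 - Z_1|  [with Z_2=3, Z_1=1]  = 2
Z_5 = Z_1·Z_4  [with Z_1=1, Z_4=2]  = 2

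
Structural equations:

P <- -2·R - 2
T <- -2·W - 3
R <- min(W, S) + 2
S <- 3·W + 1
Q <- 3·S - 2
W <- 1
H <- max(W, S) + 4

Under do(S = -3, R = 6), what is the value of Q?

-11

Under do(S = -3, R = 6), each intervened variable's structural equation is replaced by its fixed value.
Q = 3·S - 2  [with S=-3]  = -11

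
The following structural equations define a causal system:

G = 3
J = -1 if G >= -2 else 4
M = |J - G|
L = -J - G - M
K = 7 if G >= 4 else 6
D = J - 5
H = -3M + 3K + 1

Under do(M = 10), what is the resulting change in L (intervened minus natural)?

-6

The intervention breaks the incoming arrows to M: M = |J - G| no longer applies, and M = 10.
J = -1 if G >= -2 else 4  [with G=3]  = -1
L = -J - G - M  [with J=-1, G=3, M=10]  = -12
Without intervention: J = -1 if G >= -2 else 4  [with G=3]  = -1; M = |J - G|  [with J=-1, G=3]  = 4; L = -J - G - M  [with J=-1, G=3, M=4]  = -6.
Change = -12 − (-6) = -6.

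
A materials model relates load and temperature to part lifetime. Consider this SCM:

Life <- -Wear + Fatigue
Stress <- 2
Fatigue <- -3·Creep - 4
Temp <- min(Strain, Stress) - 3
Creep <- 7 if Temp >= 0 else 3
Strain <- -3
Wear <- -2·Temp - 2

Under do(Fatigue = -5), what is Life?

-15

Intervening sets Fatigue = -5 and removes its equation (Fatigue <- -3·Creep - 4).
Temp = min(Strain, Stress) - 3  [with Strain=-3, Stress=2]  = -6
Wear = -2·Temp - 2  [with Temp=-6]  = 10
Life = -Wear + Fatigue  [with Wear=10, Fatigue=-5]  = -15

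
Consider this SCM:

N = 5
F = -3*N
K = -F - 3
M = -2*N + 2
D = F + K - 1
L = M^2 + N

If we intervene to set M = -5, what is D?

Intervening sets M = -5 and removes its equation (M = -2*N + 2).
No directed path runs from M to D, so D keeps its natural value.
F = -3*N  [with N=5]  = -15
K = -F - 3  [with F=-15]  = 12
D = F + K - 1  [with F=-15, K=12]  = -4

-4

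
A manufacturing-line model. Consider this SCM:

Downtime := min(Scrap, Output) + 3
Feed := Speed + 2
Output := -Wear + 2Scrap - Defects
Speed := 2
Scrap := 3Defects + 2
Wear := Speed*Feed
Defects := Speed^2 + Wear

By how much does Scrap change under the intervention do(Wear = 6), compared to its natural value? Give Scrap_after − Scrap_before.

-6

do(Wear=6) replaces the equation Wear := Speed*Feed with the constant Wear = 6.
Defects = Speed^2 + Wear  [with Speed=2, Wear=6]  = 10
Scrap = 3Defects + 2  [with Defects=10]  = 32
Without intervention: Feed = Speed + 2  [with Speed=2]  = 4; Wear = Speed*Feed  [with Speed=2, Feed=4]  = 8; Defects = Speed^2 + Wear  [with Speed=2, Wear=8]  = 12; Scrap = 3Defects + 2  [with Defects=12]  = 38.
Change = 32 − 38 = -6.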